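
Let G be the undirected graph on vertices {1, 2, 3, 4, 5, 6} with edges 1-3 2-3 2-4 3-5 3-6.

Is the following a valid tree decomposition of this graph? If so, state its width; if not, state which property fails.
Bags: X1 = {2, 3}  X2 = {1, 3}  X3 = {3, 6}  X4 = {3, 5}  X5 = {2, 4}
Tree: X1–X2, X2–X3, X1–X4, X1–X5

Yes; width 1.

Vertex coverage: the bags together contain {1, 2, 3, 4, 5, 6}, the full vertex set. Edge coverage: each edge of G has both endpoints in at least one bag. Running intersection: for every vertex, the bags containing it form a connected subtree. All three properties hold, so this is a valid tree decomposition of width max|bag| − 1 = 1, and hence tw(G) ≤ 1.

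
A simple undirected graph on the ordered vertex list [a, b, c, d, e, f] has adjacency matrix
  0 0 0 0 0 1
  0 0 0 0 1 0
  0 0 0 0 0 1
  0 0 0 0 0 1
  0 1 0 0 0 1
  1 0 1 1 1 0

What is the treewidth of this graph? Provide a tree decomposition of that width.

Treewidth 1.
One such decomposition:
Bags: B1 = {d, f}  B2 = {c, f}  B3 = {a, f}  B4 = {e, f}  B5 = {b, e}
Tree: B1–B2, B1–B3, B2–B4, B4–B5

Every bag has size at most 2, so the width is 2 − 1 = 1 and tw(G) ≤ 1. G has an edge, so its treewidth is at least 1. Combining the bounds, tw(G) = 1.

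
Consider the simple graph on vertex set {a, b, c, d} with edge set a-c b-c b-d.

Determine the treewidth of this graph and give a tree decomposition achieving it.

Treewidth 1.
One optimal decomposition is:
Bags: B1 = {b, c}  B2 = {a, c}  B3 = {b, d}
Tree: B1–B2, B1–B3

Every bag has size at most 2, so the width is 2 − 1 = 1 and tw(G) ≤ 1. G has an edge, so its treewidth is at least 1. Hence tw(G) = 1 exactly.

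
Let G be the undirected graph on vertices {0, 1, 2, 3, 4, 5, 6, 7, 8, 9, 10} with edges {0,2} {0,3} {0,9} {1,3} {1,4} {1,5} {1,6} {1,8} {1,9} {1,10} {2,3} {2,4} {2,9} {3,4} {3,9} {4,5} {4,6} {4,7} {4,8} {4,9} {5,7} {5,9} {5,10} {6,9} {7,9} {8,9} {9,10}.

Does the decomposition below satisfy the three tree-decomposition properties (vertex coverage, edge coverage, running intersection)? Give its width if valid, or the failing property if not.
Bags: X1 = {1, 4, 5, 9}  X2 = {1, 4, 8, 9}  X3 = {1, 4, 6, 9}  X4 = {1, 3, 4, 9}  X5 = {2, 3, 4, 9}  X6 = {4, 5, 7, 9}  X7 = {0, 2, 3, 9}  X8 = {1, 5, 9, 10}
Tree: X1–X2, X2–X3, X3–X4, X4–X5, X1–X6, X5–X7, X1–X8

Every vertex of G appears in some bag (union = {0, 1, 2, 3, 4, 5, 6, 7, 8, 9, 10}); every edge is covered by a bag; and for each vertex v the set of bags containing v is connected in the bag tree. The decomposition is therefore valid. The largest bag has 4 vertices, so the width is 3.

Yes; width 3.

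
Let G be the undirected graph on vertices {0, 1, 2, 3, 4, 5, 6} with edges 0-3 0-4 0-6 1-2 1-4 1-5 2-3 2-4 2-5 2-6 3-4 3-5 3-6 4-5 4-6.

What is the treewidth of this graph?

A width-3 tree decomposition is:
Bags: B1 = {2, 3, 4, 5}  B2 = {1, 2, 4, 5}  B3 = {2, 3, 4, 6}  B4 = {0, 3, 4, 6}
Tree: B1–B2, B1–B3, B3–B4
The largest bag has 4 vertices, giving width 3; this decomposition certifies tw(G) ≤ 3. Conversely, {0, 3, 4, 6} is a clique of size 4, and the vertices of any clique must share a bag in every tree decomposition; so some bag has ≥ 4 vertices and tw(G) ≥ 3. Therefore the treewidth is 3.

3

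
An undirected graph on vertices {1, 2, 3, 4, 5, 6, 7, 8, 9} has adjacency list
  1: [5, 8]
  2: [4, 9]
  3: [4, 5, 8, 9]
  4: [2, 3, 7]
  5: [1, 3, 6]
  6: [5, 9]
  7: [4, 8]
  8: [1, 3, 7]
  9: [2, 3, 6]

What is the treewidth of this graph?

A width-3 tree decomposition is:
Bags: B1 = {2, 5, 6, 9}  B2 = {2, 3, 5, 9}  B3 = {2, 3, 4, 5}  B4 = {1, 3, 4, 5}  B5 = {1, 3, 4, 8}  B6 = {1, 4, 7, 8}
Tree: B1–B2, B2–B3, B3–B4, B4–B5, B5–B6
Each bag holds 4 vertices, so the decomposition has width 3, which upper-bounds the treewidth. For the lower bound: the 4 vertex sets {2,6,9}, {5}, {3}, {1,4,7,8} are disjoint, each induces a connected subgraph, and every pair is joined by at least one edge of G. Contracting each set to a single vertex therefore yields K_{4} as a minor, and since treewidth is minor-monotone, tw(G) ≥ tw(K_{4}) = 3. Hence tw(G) = 3 exactly.

3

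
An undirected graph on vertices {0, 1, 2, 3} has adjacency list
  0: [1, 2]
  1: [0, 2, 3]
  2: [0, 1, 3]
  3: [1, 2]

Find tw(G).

2

A width-2 tree decomposition is:
Bags: B1 = {1, 2, 3}  B2 = {0, 1, 2}
Tree: B1–B2
The largest bag has 3 vertices, giving width 2; this decomposition certifies tw(G) ≤ 2. Conversely, {0, 1, 2} is a clique of size 3, and the vertices of any clique must share a bag in every tree decomposition; so some bag has ≥ 3 vertices and tw(G) ≥ 2. The upper and lower bounds meet at 2, so that is the treewidth.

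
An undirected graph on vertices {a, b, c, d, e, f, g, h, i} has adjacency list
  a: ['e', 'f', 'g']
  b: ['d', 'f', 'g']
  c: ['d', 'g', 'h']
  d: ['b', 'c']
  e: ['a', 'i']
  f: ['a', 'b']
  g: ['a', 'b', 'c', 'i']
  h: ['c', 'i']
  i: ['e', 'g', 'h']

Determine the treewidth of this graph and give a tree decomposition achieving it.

Treewidth 3.
One such decomposition:
Bags: B1 = {b, c, d, f}  B2 = {b, c, f, g}  B3 = {a, c, f, g}  B4 = {a, c, g, h}  B5 = {a, g, h, i}  B6 = {a, e, h, i}
Tree: B1–B2, B2–B3, B3–B4, B4–B5, B5–B6

Each bag holds 4 vertices, so the decomposition has width 3, which upper-bounds the treewidth. For the lower bound: the 4 vertex sets {b,d,f}, {c}, {g}, {a,e,h,i} are disjoint, each induces a connected subgraph, and every pair is joined by at least one edge of G. Contracting each set to a single vertex therefore yields K_{4} as a minor, and since treewidth is minor-monotone, tw(G) ≥ tw(K_{4}) = 3. Combining the bounds, tw(G) = 3.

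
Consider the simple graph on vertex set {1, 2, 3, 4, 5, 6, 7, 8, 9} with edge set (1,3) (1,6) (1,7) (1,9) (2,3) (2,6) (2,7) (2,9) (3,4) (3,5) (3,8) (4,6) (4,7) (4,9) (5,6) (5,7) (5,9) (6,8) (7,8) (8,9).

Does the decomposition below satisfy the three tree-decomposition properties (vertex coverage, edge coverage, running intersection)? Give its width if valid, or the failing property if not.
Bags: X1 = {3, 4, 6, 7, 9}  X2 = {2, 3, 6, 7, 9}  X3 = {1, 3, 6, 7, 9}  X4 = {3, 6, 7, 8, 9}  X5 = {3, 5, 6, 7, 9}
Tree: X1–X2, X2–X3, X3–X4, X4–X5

Yes; width 4.

Checking the three conditions: (i) the bags cover all of {1, 2, 3, 4, 5, 6, 7, 8, 9}; (ii) for each edge, some bag contains both endpoints; (iii) the bags containing any fixed vertex form a subtree. All hold, so the decomposition is valid with width 5 − 1 = 4.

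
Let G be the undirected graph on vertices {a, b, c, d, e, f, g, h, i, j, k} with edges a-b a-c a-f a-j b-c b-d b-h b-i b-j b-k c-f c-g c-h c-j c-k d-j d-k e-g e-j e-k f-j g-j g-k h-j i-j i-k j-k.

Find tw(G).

A width-3 tree decomposition is:
Bags: B1 = {b, c, j, k}  B2 = {a, b, c, j}  B3 = {b, i, j, k}  B4 = {a, c, f, j}  B5 = {c, g, j, k}  B6 = {b, d, j, k}  B7 = {e, g, j, k}  B8 = {b, c, h, j}
Tree: B1–B2, B1–B3, B2–B4, B1–B5, B1–B6, B5–B7, B2–B8
The largest bag has 4 vertices, giving width 3; this decomposition certifies tw(G) ≤ 3. For the lower bound, the 4 vertices {a, c, f, j} are pairwise adjacent, and any tree decomposition puts a clique entirely inside one bag — forcing width ≥ 3. Therefore the treewidth is 3.

3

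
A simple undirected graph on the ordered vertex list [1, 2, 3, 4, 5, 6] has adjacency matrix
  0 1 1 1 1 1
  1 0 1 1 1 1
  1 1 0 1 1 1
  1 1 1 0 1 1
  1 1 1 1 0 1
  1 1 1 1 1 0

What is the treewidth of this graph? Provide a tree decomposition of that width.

With just one bag of size 6, the width is 6 − 1 = 5, so tw(G) ≤ 5. For the lower bound, the 6 vertices {1, 2, 3, 4, 5, 6} are pairwise adjacent, and any tree decomposition puts a clique entirely inside one bag — forcing width ≥ 5. Combining the bounds, tw(G) = 5.

Treewidth 5.
One optimal decomposition is:
Bags: B1 = {1, 2, 3, 4, 5, 6}
Tree: (single bag)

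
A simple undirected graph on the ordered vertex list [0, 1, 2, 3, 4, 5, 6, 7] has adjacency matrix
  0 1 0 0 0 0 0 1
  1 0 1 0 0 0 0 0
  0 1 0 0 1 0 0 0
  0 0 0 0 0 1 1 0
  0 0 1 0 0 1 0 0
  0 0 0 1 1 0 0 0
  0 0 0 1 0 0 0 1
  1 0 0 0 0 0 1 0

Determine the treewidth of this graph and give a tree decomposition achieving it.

Each bag holds 3 vertices, so the decomposition has width 2, which upper-bounds the treewidth. For the lower bound, G contains the cycle 2–4–5–3–6–7–0–1–2, so G is not a forest; only forests have treewidth ≤ 1, hence tw(G) ≥ 2. Combining the bounds, tw(G) = 2.

Treewidth 2.
Bags: B1 = {2, 4, 5}  B2 = {2, 3, 5}  B3 = {2, 3, 6}  B4 = {2, 6, 7}  B5 = {0, 2, 7}  B6 = {0, 1, 2}
Tree: B1–B2, B2–B3, B3–B4, B4–B5, B5–B6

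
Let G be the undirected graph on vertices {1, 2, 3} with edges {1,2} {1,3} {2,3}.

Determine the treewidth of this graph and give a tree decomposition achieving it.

Treewidth 2.
One such decomposition:
Bags: B1 = {1, 2, 3}
Tree: (single bag)

A single bag containing all 3 vertices is trivially a valid decomposition of width 2. For the lower bound, the 3 vertices {1, 2, 3} are pairwise adjacent, and any tree decomposition puts a clique entirely inside one bag — forcing width ≥ 2. Hence tw(G) = 2 exactly.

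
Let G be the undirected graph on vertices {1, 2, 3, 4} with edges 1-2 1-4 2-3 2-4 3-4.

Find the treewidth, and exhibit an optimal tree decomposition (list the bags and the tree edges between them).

Every bag has size at most 3, so the width is 3 − 1 = 2 and tw(G) ≤ 2. On the other hand G contains the 3-clique {1, 2, 4}. A clique must lie in a single bag of any decomposition, so no decomposition can have width below 2. Combining the bounds, tw(G) = 2.

Treewidth 2.
One optimal decomposition is:
Bags: B1 = {2, 3, 4}  B2 = {1, 2, 4}
Tree: B1–B2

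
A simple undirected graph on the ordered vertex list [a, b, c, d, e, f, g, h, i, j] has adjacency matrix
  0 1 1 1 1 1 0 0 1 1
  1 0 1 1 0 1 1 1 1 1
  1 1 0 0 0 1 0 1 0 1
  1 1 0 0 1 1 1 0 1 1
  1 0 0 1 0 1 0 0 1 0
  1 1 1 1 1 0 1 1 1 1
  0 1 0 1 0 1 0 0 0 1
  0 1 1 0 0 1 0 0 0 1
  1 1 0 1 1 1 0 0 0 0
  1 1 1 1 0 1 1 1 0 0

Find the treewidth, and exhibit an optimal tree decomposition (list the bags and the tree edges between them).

Treewidth 4.
One such decomposition:
Bags: B1 = {a, b, d, f, j}  B2 = {a, b, c, f, j}  B3 = {b, c, f, h, j}  B4 = {a, b, d, f, i}  B5 = {a, d, e, f, i}  B6 = {b, d, f, g, j}
Tree: B1–B2, B2–B3, B1–B4, B4–B5, B1–B6

Each bag holds 5 vertices, so the decomposition has width 4, which upper-bounds the treewidth. On the other hand G contains the 5-clique {a, d, e, f, i}. A clique must lie in a single bag of any decomposition, so no decomposition can have width below 4. Therefore the treewidth is 4.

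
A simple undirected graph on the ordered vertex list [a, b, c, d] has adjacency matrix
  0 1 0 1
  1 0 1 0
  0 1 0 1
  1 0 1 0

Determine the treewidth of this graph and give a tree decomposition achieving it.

Every bag has size at most 3, so the width is 3 − 1 = 2 and tw(G) ≤ 2. For the lower bound, G contains the cycle a–d–c–b–a, so G is not a forest; only forests have treewidth ≤ 1, hence tw(G) ≥ 2. The upper and lower bounds meet at 2, so that is the treewidth.

Treewidth 2.
One such decomposition:
Bags: B1 = {a, c, d}  B2 = {a, b, c}
Tree: B1–B2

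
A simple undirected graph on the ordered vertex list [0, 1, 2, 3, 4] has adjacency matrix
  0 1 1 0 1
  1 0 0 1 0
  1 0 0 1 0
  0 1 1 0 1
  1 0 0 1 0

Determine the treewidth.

A width-2 tree decomposition is:
Bags: B1 = {0, 2, 3}  B2 = {0, 1, 3}  B3 = {0, 3, 4}
Tree: B1–B2, B2–B3
Every bag has size at most 3, so the width is 3 − 1 = 2 and tw(G) ≤ 2. The edges 0–2–3–1–0 form a cycle, so G is not a tree and its treewidth is at least 2. Hence tw(G) = 2 exactly.

2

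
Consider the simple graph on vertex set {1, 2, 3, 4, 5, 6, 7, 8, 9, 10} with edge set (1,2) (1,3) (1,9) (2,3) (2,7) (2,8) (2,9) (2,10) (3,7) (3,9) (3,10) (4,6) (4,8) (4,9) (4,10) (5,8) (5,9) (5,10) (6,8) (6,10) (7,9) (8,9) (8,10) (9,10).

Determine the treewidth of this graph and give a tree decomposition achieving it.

Treewidth 3.
One optimal decomposition is:
Bags: B1 = {2, 8, 9, 10}  B2 = {2, 3, 9, 10}  B3 = {1, 2, 3, 9}  B4 = {2, 3, 7, 9}  B5 = {5, 8, 9, 10}  B6 = {4, 8, 9, 10}  B7 = {4, 6, 8, 10}
Tree: B1–B2, B2–B3, B2–B4, B1–B5, B5–B6, B6–B7

Each bag holds 4 vertices, so the decomposition has width 3, which upper-bounds the treewidth. On the other hand G contains the 4-clique {2, 8, 9, 10}. A clique must lie in a single bag of any decomposition, so no decomposition can have width below 3. The upper and lower bounds meet at 3, so that is the treewidth.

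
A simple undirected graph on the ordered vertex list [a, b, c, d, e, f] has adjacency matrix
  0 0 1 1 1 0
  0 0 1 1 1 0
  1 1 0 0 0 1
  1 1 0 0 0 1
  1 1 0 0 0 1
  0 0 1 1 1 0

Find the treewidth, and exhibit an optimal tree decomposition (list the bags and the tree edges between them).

The largest bag has 4 vertices, giving width 3; this decomposition certifies tw(G) ≤ 3. For the lower bound: the 4 vertex sets {a,e}, {b,d}, {c}, {f} are disjoint, each induces a connected subgraph, and every pair is joined by at least one edge of G. Contracting each set to a single vertex therefore yields K_{4} as a minor, and since treewidth is minor-monotone, tw(G) ≥ tw(K_{4}) = 3. Hence tw(G) = 3 exactly.

Treewidth 3.
One optimal decomposition is:
Bags: B1 = {a, c, d, e}  B2 = {b, c, d, e}  B3 = {c, d, e, f}
Tree: B1–B2, B2–B3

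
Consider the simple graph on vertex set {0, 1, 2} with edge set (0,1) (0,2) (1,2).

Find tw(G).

2

A width-2 tree decomposition is:
Bags: B1 = {0, 1, 2}
Tree: (single bag)
A single bag containing all 3 vertices is trivially a valid decomposition of width 2. For the lower bound, the 3 vertices {0, 1, 2} are pairwise adjacent, and any tree decomposition puts a clique entirely inside one bag — forcing width ≥ 2. Therefore the treewidth is 2.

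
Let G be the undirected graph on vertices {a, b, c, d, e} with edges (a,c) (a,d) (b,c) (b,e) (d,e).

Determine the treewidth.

A width-2 tree decomposition is:
Bags: B1 = {a, c, d}  B2 = {c, d, e}  B3 = {b, c, e}
Tree: B1–B2, B2–B3
Each bag holds 3 vertices, so the decomposition has width 2, which upper-bounds the treewidth. For the lower bound, G contains the cycle c–a–d–e–b–c, so G is not a forest; only forests have treewidth ≤ 1, hence tw(G) ≥ 2. The upper and lower bounds meet at 2, so that is the treewidth.

2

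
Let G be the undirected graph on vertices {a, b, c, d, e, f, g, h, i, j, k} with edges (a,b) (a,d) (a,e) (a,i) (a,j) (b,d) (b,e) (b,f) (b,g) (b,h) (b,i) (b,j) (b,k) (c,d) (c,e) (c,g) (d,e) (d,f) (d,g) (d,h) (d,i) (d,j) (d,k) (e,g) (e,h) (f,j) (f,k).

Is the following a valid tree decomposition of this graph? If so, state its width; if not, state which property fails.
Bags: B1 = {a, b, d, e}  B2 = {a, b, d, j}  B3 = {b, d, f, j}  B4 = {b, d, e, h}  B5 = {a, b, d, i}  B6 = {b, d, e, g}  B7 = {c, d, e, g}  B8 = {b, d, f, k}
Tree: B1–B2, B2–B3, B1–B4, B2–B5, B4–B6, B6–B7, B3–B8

Yes; width 3.

Every vertex of G appears in some bag (union = {a, b, c, d, e, f, g, h, i, j, k}); every edge is covered by a bag; and for each vertex v the set of bags containing v is connected in the bag tree. The decomposition is therefore valid. The largest bag has 4 vertices, so the width is 3.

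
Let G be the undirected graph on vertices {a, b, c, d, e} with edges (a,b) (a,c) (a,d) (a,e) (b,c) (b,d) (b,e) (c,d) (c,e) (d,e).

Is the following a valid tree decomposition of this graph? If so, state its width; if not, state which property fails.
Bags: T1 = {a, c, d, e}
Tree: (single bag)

No — vertex b appears in no bag.

A tree decomposition must satisfy three properties: every vertex lies in some bag; for every edge, both endpoints lie together in some bag; and for every vertex, the bags containing it form a connected subtree. Here vertex b appears in no bag, so the decomposition is invalid.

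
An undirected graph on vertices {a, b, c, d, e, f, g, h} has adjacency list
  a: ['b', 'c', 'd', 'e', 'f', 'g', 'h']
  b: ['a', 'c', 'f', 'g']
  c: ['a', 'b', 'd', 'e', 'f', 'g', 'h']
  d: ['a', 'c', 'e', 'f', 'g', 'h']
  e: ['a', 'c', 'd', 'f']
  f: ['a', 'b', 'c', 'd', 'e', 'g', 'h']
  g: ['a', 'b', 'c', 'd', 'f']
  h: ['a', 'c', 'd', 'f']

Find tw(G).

A width-4 tree decomposition is:
Bags: B1 = {a, c, d, e, f}  B2 = {a, c, d, f, g}  B3 = {a, b, c, f, g}  B4 = {a, c, d, f, h}
Tree: B1–B2, B2–B3, B1–B4
Each bag holds 5 vertices, so the decomposition has width 4, which upper-bounds the treewidth. For the lower bound, the 5 vertices {a, c, d, f, g} are pairwise adjacent, and any tree decomposition puts a clique entirely inside one bag — forcing width ≥ 4. Hence tw(G) = 4 exactly.

4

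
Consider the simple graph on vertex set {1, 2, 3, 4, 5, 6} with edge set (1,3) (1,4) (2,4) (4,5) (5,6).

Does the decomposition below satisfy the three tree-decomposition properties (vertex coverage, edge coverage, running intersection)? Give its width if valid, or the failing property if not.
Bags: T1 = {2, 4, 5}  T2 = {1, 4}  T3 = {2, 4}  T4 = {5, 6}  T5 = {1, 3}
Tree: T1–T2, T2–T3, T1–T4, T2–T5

A tree decomposition must satisfy three properties: every vertex lies in some bag; for every edge, both endpoints lie together in some bag; and for every vertex, the bags containing it form a connected subtree. Here bags containing vertex 2 are not connected in the tree, so the decomposition is invalid.

No — bags containing vertex 2 are not connected in the tree.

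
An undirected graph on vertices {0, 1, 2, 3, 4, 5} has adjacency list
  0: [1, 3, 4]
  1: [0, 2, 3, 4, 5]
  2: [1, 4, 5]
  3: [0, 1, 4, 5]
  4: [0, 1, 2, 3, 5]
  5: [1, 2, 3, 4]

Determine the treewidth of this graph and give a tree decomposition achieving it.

Every bag has size at most 4, so the width is 4 − 1 = 3 and tw(G) ≤ 3. For the lower bound, the 4 vertices {1, 2, 4, 5} are pairwise adjacent, and any tree decomposition puts a clique entirely inside one bag — forcing width ≥ 3. Therefore the treewidth is 3.

Treewidth 3.
One optimal decomposition is:
Bags: B1 = {1, 2, 4, 5}  B2 = {1, 3, 4, 5}  B3 = {0, 1, 3, 4}
Tree: B1–B2, B2–B3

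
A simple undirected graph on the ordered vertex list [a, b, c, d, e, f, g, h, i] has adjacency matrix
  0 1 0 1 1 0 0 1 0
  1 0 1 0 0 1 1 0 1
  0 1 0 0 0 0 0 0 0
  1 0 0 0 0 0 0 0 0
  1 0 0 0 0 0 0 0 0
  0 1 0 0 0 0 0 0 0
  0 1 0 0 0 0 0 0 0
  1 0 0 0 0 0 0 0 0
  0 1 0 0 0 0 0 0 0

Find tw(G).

1

A width-1 tree decomposition is:
Bags: B1 = {a, b}  B2 = {b, g}  B3 = {a, d}  B4 = {a, e}  B5 = {b, c}  B6 = {b, i}  B7 = {a, h}  B8 = {b, f}
Tree: B1–B2, B1–B3, B1–B4, B2–B5, B1–B6, B4–B7, B5–B8
Each bag holds 2 vertices, so the decomposition has width 1, which upper-bounds the treewidth. Any graph with an edge has treewidth ≥ 1, and G has the edge a–b. The upper and lower bounds meet at 1, so that is the treewidth.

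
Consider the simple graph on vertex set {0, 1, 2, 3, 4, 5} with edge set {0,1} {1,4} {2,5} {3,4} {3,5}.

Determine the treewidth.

A width-1 tree decomposition is:
Bags: B1 = {0, 1}  B2 = {1, 4}  B3 = {3, 4}  B4 = {3, 5}  B5 = {2, 5}
Tree: B1–B2, B2–B3, B3–B4, B4–B5
The largest bag has 2 vertices, giving width 1; this decomposition certifies tw(G) ≤ 1. Any graph with an edge has treewidth ≥ 1, and G has the edge 0–1. Hence tw(G) = 1 exactly.

1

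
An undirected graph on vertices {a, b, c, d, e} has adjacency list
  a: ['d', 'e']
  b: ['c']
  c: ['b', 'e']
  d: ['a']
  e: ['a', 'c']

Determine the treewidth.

1

A width-1 tree decomposition is:
Bags: B1 = {c, e}  B2 = {a, e}  B3 = {a, d}  B4 = {b, c}
Tree: B1–B2, B2–B3, B1–B4
The largest bag has 2 vertices, giving width 1; this decomposition certifies tw(G) ≤ 1. G has an edge, so its treewidth is at least 1. Hence tw(G) = 1 exactly.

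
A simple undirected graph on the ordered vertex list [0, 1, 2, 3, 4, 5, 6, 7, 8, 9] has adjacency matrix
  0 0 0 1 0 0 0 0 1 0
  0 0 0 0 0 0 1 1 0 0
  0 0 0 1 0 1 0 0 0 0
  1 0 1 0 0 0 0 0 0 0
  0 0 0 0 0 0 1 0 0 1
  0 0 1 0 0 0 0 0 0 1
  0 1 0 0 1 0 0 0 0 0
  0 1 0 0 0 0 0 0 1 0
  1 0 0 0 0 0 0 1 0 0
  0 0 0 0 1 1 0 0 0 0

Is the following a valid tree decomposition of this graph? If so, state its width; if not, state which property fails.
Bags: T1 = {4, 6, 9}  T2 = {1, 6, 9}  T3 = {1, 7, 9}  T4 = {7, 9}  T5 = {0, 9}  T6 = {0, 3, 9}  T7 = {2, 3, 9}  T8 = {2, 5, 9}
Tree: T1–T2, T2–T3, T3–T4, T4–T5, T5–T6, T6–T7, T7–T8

A tree decomposition must satisfy three properties: every vertex lies in some bag; for every edge, both endpoints lie together in some bag; and for every vertex, the bags containing it form a connected subtree. Here vertex 8 appears in no bag, so the decomposition is invalid.

No — vertex 8 appears in no bag.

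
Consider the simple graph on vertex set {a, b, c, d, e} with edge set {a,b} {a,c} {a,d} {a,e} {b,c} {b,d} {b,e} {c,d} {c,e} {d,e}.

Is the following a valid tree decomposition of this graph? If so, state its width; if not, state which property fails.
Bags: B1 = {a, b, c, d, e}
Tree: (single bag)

Yes; width 4.

Vertex coverage: the bags together contain {a, b, c, d, e}, the full vertex set. Edge coverage: each edge of G has both endpoints in at least one bag. Running intersection: for every vertex, the bags containing it form a connected subtree. All three properties hold, so this is a valid tree decomposition of width max|bag| − 1 = 4, and hence tw(G) ≤ 4.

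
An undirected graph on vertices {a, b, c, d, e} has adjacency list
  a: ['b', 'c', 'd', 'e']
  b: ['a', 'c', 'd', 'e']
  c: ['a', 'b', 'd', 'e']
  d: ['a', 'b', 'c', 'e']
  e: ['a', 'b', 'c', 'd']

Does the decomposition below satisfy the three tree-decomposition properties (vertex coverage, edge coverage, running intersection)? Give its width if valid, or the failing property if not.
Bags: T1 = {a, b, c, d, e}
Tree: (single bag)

Checking the three conditions: (i) the bags cover all of {a, b, c, d, e}; (ii) for each edge, some bag contains both endpoints; (iii) the bags containing any fixed vertex form a subtree. All hold, so the decomposition is valid with width 5 − 1 = 4.

Yes; width 4.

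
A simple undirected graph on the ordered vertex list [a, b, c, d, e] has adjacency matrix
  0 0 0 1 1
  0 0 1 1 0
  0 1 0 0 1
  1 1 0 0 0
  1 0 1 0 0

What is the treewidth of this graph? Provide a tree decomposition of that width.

Treewidth 2.
Bags: B1 = {b, c, d}  B2 = {a, c, d}  B3 = {a, c, e}
Tree: B1–B2, B2–B3

The largest bag has 3 vertices, giving width 2; this decomposition certifies tw(G) ≤ 2. Since c–b–d–a–e–c is a cycle in G, G is not acyclic. Forests are exactly the graphs of treewidth ≤ 1, so tw(G) ≥ 2. The upper and lower bounds meet at 2, so that is the treewidth.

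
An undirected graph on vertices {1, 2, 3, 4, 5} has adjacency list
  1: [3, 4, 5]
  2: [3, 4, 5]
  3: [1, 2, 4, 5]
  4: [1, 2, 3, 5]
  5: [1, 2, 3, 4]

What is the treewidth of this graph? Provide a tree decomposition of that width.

Every bag has size at most 4, so the width is 4 − 1 = 3 and tw(G) ≤ 3. For the lower bound, the 4 vertices {1, 3, 4, 5} are pairwise adjacent, and any tree decomposition puts a clique entirely inside one bag — forcing width ≥ 3. Therefore the treewidth is 3.

Treewidth 3.
One such decomposition:
Bags: B1 = {1, 3, 4, 5}  B2 = {2, 3, 4, 5}
Tree: B1–B2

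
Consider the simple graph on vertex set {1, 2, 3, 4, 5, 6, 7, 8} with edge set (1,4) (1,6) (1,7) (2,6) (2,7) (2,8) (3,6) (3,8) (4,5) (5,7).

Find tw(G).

2

A width-2 tree decomposition is:
Bags: B1 = {1, 4, 5}  B2 = {1, 5, 7}  B3 = {1, 6, 7}  B4 = {2, 6, 7}  B5 = {2, 3, 6}  B6 = {2, 3, 8}
Tree: B1–B2, B2–B3, B3–B4, B4–B5, B5–B6
Each bag holds 3 vertices, so the decomposition has width 2, which upper-bounds the treewidth. For the lower bound, G contains the cycle 4–5–7–1–4, so G is not a forest; only forests have treewidth ≤ 1, hence tw(G) ≥ 2. Combining the bounds, tw(G) = 2.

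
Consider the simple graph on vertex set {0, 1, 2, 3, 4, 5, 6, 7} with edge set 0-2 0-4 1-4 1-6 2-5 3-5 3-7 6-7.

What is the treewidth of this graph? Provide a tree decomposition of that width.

Treewidth 2.
One such decomposition:
Bags: B1 = {1, 6, 7}  B2 = {1, 3, 7}  B3 = {1, 3, 5}  B4 = {1, 2, 5}  B5 = {0, 1, 2}  B6 = {0, 1, 4}
Tree: B1–B2, B2–B3, B3–B4, B4–B5, B5–B6

Each bag holds 3 vertices, so the decomposition has width 2, which upper-bounds the treewidth. Since 1–6–7–3–5–2–0–4–1 is a cycle in G, G is not acyclic. Forests are exactly the graphs of treewidth ≤ 1, so tw(G) ≥ 2. Hence tw(G) = 2 exactly.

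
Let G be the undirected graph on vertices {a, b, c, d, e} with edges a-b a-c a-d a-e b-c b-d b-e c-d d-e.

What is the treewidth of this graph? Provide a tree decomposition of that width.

Treewidth 3.
One optimal decomposition is:
Bags: B1 = {a, b, c, d}  B2 = {a, b, d, e}
Tree: B1–B2

Every bag has size at most 4, so the width is 4 − 1 = 3 and tw(G) ≤ 3. On the other hand G contains the 4-clique {a, b, d, e}. A clique must lie in a single bag of any decomposition, so no decomposition can have width below 3. Combining the bounds, tw(G) = 3.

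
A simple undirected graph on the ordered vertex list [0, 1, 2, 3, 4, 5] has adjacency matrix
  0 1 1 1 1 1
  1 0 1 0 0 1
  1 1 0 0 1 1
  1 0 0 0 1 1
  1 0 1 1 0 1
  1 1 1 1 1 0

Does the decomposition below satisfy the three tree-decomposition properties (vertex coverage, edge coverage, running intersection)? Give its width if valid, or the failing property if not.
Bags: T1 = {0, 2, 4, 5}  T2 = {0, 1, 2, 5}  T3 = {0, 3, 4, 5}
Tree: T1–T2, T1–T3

Checking the three conditions: (i) the bags cover all of {0, 1, 2, 3, 4, 5}; (ii) for each edge, some bag contains both endpoints; (iii) the bags containing any fixed vertex form a subtree. All hold, so the decomposition is valid with width 4 − 1 = 3.

Yes; width 3.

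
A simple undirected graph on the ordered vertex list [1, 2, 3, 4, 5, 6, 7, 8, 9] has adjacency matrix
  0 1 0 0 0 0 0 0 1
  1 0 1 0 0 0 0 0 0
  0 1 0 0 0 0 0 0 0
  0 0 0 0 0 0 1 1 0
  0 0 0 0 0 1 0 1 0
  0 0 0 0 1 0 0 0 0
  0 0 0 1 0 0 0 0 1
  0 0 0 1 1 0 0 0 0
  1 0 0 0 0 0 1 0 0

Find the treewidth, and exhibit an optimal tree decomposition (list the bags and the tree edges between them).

Treewidth 1.
One optimal decomposition is:
Bags: B1 = {2, 3}  B2 = {1, 2}  B3 = {1, 9}  B4 = {7, 9}  B5 = {4, 7}  B6 = {4, 8}  B7 = {5, 8}  B8 = {5, 6}
Tree: B1–B2, B2–B3, B3–B4, B4–B5, B5–B6, B6–B7, B7–B8

Every bag has size at most 2, so the width is 2 − 1 = 1 and tw(G) ≤ 1. Any graph with an edge has treewidth ≥ 1, and G has the edge 3–2. Combining the bounds, tw(G) = 1.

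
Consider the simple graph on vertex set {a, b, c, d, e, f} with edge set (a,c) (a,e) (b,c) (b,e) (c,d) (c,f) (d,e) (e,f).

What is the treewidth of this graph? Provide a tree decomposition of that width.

The largest bag has 3 vertices, giving width 2; this decomposition certifies tw(G) ≤ 2. The edges f–e–b–c–f form a cycle, so G is not a tree and its treewidth is at least 2. Therefore the treewidth is 2.

Treewidth 2.
Bags: B1 = {c, e, f}  B2 = {b, c, e}  B3 = {a, c, e}  B4 = {c, d, e}
Tree: B1–B2, B2–B3, B3–B4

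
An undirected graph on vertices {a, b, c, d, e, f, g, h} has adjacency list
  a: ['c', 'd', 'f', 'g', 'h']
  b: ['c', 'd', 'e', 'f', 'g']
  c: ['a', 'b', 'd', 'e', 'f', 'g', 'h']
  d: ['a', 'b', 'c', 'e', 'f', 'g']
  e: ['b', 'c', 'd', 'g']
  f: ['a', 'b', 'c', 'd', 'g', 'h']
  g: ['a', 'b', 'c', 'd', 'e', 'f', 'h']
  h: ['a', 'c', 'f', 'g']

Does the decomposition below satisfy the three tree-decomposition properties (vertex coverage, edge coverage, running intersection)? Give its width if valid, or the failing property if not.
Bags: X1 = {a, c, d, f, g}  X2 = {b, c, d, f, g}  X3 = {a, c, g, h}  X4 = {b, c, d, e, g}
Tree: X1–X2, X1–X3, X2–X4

A tree decomposition must satisfy three properties: every vertex lies in some bag; for every edge, both endpoints lie together in some bag; and for every vertex, the bags containing it form a connected subtree. Here edge (f,h) lies in no bag, so the decomposition is invalid.

No — edge (f,h) lies in no bag.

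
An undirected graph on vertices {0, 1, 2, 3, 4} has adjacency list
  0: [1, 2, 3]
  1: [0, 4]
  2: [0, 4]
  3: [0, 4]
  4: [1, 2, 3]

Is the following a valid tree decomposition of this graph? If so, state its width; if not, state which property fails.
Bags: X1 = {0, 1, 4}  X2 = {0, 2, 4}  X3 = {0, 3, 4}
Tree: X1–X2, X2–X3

Yes; width 2.

Vertex coverage: the bags together contain {0, 1, 2, 3, 4}, the full vertex set. Edge coverage: each edge of G has both endpoints in at least one bag. Running intersection: for every vertex, the bags containing it form a connected subtree. All three properties hold, so this is a valid tree decomposition of width max|bag| − 1 = 2, and hence tw(G) ≤ 2.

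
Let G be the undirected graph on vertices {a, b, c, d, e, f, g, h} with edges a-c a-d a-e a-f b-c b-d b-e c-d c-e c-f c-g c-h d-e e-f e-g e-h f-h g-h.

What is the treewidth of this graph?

A width-3 tree decomposition is:
Bags: B1 = {a, c, e, f}  B2 = {a, c, d, e}  B3 = {b, c, d, e}  B4 = {c, e, f, h}  B5 = {c, e, g, h}
Tree: B1–B2, B2–B3, B1–B4, B4–B5
The largest bag has 4 vertices, giving width 3; this decomposition certifies tw(G) ≤ 3. Conversely, {a, c, d, e} is a clique of size 4, and the vertices of any clique must share a bag in every tree decomposition; so some bag has ≥ 4 vertices and tw(G) ≥ 3. Therefore the treewidth is 3.

3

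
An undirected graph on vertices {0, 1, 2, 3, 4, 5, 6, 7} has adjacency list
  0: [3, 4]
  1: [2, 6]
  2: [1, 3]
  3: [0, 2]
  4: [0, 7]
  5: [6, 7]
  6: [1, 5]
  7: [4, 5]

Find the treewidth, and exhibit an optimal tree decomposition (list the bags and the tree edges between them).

Treewidth 2.
Bags: B1 = {1, 5, 6}  B2 = {1, 2, 5}  B3 = {2, 3, 5}  B4 = {0, 3, 5}  B5 = {0, 4, 5}  B6 = {4, 5, 7}
Tree: B1–B2, B2–B3, B3–B4, B4–B5, B5–B6

The largest bag has 3 vertices, giving width 2; this decomposition certifies tw(G) ≤ 2. The edges 5–6–1–2–3–0–4–7–5 form a cycle, so G is not a tree and its treewidth is at least 2. The upper and lower bounds meet at 2, so that is the treewidth.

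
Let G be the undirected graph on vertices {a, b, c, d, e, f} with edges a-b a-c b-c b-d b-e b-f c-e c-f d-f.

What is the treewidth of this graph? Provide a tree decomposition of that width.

The largest bag has 3 vertices, giving width 2; this decomposition certifies tw(G) ≤ 2. On the other hand G contains the 3-clique {b, d, f}. A clique must lie in a single bag of any decomposition, so no decomposition can have width below 2. Hence tw(G) = 2 exactly.

Treewidth 2.
One optimal decomposition is:
Bags: B1 = {b, c, e}  B2 = {b, c, f}  B3 = {a, b, c}  B4 = {b, d, f}
Tree: B1–B2, B1–B3, B2–B4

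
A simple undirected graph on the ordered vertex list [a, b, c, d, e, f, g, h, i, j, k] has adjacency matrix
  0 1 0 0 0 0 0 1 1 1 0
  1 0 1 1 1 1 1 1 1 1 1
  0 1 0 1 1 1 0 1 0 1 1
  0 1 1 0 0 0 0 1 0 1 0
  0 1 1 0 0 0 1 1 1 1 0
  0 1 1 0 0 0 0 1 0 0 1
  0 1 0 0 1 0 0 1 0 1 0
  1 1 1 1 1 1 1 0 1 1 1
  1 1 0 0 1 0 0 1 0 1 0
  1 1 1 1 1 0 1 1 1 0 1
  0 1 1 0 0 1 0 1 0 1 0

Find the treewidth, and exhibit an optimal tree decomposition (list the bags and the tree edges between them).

The largest bag has 5 vertices, giving width 4; this decomposition certifies tw(G) ≤ 4. Conversely, {b, e, g, h, j} is a clique of size 5, and the vertices of any clique must share a bag in every tree decomposition; so some bag has ≥ 5 vertices and tw(G) ≥ 4. Hence tw(G) = 4 exactly.

Treewidth 4.
One such decomposition:
Bags: B1 = {b, c, e, h, j}  B2 = {b, c, d, h, j}  B3 = {b, e, h, i, j}  B4 = {b, e, g, h, j}  B5 = {b, c, h, j, k}  B6 = {a, b, h, i, j}  B7 = {b, c, f, h, k}
Tree: B1–B2, B1–B3, B1–B4, B1–B5, B3–B6, B5–B7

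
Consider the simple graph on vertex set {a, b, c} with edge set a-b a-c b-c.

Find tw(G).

2

A width-2 tree decomposition is:
Bags: B1 = {a, b, c}
Tree: (single bag)
A single bag containing all 3 vertices is trivially a valid decomposition of width 2. Conversely, {a, b, c} is a clique of size 3, and the vertices of any clique must share a bag in every tree decomposition; so some bag has ≥ 3 vertices and tw(G) ≥ 2. Combining the bounds, tw(G) = 2.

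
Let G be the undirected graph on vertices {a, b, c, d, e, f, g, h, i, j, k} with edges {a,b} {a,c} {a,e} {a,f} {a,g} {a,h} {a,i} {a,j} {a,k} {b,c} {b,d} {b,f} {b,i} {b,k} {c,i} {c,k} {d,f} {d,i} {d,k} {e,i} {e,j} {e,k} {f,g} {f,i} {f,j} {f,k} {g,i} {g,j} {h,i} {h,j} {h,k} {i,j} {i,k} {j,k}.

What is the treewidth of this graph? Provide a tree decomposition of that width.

Treewidth 4.
One optimal decomposition is:
Bags: B1 = {a, h, i, j, k}  B2 = {a, e, i, j, k}  B3 = {a, f, i, j, k}  B4 = {a, b, f, i, k}  B5 = {a, b, c, i, k}  B6 = {a, f, g, i, j}  B7 = {b, d, f, i, k}
Tree: B1–B2, B2–B3, B3–B4, B4–B5, B3–B6, B4–B7

Every bag has size at most 5, so the width is 5 − 1 = 4 and tw(G) ≤ 4. For the lower bound, the 5 vertices {a, f, g, i, j} are pairwise adjacent, and any tree decomposition puts a clique entirely inside one bag — forcing width ≥ 4. Hence tw(G) = 4 exactly.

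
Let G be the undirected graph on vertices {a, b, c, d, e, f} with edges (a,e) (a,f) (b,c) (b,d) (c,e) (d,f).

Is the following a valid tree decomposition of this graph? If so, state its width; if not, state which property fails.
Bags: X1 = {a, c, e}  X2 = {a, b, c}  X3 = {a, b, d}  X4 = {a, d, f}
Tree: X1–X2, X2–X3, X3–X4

Vertex coverage: the bags together contain {a, b, c, d, e, f}, the full vertex set. Edge coverage: each edge of G has both endpoints in at least one bag. Running intersection: for every vertex, the bags containing it form a connected subtree. All three properties hold, so this is a valid tree decomposition of width max|bag| − 1 = 2, and hence tw(G) ≤ 2.

Yes; width 2.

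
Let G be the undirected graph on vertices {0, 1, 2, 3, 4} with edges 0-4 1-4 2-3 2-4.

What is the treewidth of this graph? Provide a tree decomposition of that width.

Each bag holds 2 vertices, so the decomposition has width 1, which upper-bounds the treewidth. Any graph with an edge has treewidth ≥ 1, and G has the edge 0–4. The upper and lower bounds meet at 1, so that is the treewidth.

Treewidth 1.
One optimal decomposition is:
Bags: B1 = {0, 4}  B2 = {2, 4}  B3 = {2, 3}  B4 = {1, 4}
Tree: B1–B2, B2–B3, B2–B4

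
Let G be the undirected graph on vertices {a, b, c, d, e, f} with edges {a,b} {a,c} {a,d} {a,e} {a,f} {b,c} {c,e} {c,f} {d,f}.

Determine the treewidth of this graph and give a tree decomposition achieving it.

Every bag has size at most 3, so the width is 3 − 1 = 2 and tw(G) ≤ 2. On the other hand G contains the 3-clique {a, d, f}. A clique must lie in a single bag of any decomposition, so no decomposition can have width below 2. Therefore the treewidth is 2.

Treewidth 2.
One optimal decomposition is:
Bags: B1 = {a, c, f}  B2 = {a, d, f}  B3 = {a, b, c}  B4 = {a, c, e}
Tree: B1–B2, B1–B3, B3–B4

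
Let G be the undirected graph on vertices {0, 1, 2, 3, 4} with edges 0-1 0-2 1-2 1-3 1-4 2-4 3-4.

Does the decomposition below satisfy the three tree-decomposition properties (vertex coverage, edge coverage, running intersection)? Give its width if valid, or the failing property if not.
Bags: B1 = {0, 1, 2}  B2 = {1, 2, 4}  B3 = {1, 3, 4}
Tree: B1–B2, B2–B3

Every vertex of G appears in some bag (union = {0, 1, 2, 3, 4}); every edge is covered by a bag; and for each vertex v the set of bags containing v is connected in the bag tree. The decomposition is therefore valid. The largest bag has 3 vertices, so the width is 2.

Yes; width 2.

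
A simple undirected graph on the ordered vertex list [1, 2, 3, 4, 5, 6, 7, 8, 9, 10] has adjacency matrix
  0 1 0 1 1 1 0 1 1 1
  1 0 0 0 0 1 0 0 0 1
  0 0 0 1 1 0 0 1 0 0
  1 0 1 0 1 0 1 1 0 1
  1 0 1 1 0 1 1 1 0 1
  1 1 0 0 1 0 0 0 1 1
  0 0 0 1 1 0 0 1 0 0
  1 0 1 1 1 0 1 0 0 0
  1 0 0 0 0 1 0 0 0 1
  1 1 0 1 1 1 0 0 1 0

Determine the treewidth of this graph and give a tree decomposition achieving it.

Treewidth 3.
One such decomposition:
Bags: B1 = {1, 4, 5, 8}  B2 = {1, 4, 5, 10}  B3 = {1, 5, 6, 10}  B4 = {4, 5, 7, 8}  B5 = {1, 2, 6, 10}  B6 = {3, 4, 5, 8}  B7 = {1, 6, 9, 10}
Tree: B1–B2, B2–B3, B1–B4, B3–B5, B1–B6, B3–B7

The largest bag has 4 vertices, giving width 3; this decomposition certifies tw(G) ≤ 3. On the other hand G contains the 4-clique {1, 4, 5, 8}. A clique must lie in a single bag of any decomposition, so no decomposition can have width below 3. The upper and lower bounds meet at 3, so that is the treewidth.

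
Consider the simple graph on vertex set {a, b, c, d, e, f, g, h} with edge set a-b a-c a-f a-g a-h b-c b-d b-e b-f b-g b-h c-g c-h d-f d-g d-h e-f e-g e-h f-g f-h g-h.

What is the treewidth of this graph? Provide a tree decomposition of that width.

Every bag has size at most 5, so the width is 5 − 1 = 4 and tw(G) ≤ 4. For the lower bound, the 5 vertices {a, b, c, g, h} are pairwise adjacent, and any tree decomposition puts a clique entirely inside one bag — forcing width ≥ 4. Hence tw(G) = 4 exactly.

Treewidth 4.
One optimal decomposition is:
Bags: B1 = {b, d, f, g, h}  B2 = {a, b, f, g, h}  B3 = {b, e, f, g, h}  B4 = {a, b, c, g, h}
Tree: B1–B2, B1–B3, B2–B4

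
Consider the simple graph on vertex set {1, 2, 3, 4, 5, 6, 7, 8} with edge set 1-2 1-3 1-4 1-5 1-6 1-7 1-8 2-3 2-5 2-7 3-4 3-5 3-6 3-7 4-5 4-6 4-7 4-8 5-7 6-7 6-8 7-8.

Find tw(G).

A width-4 tree decomposition is:
Bags: B1 = {1, 2, 3, 5, 7}  B2 = {1, 3, 4, 5, 7}  B3 = {1, 3, 4, 6, 7}  B4 = {1, 4, 6, 7, 8}
Tree: B1–B2, B2–B3, B3–B4
Each bag holds 5 vertices, so the decomposition has width 4, which upper-bounds the treewidth. Conversely, {1, 4, 6, 7, 8} is a clique of size 5, and the vertices of any clique must share a bag in every tree decomposition; so some bag has ≥ 5 vertices and tw(G) ≥ 4. The upper and lower bounds meet at 4, so that is the treewidth.

4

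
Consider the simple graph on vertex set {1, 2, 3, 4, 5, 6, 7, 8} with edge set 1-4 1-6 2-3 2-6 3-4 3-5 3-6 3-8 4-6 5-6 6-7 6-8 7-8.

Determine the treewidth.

A width-2 tree decomposition is:
Bags: B1 = {2, 3, 6}  B2 = {3, 6, 8}  B3 = {6, 7, 8}  B4 = {3, 5, 6}  B5 = {3, 4, 6}  B6 = {1, 4, 6}
Tree: B1–B2, B2–B3, B2–B4, B1–B5, B5–B6
Every bag has size at most 3, so the width is 3 − 1 = 2 and tw(G) ≤ 2. Conversely, {1, 4, 6} is a clique of size 3, and the vertices of any clique must share a bag in every tree decomposition; so some bag has ≥ 3 vertices and tw(G) ≥ 2. Hence tw(G) = 2 exactly.

2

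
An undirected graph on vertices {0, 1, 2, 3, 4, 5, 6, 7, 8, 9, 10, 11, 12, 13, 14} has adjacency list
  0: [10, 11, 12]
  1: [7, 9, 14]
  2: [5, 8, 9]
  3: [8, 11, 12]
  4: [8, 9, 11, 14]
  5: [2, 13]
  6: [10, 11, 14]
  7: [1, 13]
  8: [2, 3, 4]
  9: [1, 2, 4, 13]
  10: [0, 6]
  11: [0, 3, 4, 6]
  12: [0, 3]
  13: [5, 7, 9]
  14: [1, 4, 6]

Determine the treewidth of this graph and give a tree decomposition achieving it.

Each bag holds 4 vertices, so the decomposition has width 3, which upper-bounds the treewidth. For the lower bound: the 4 vertex sets {5,7,13}, {1}, {9}, {2,4,8,14} are disjoint, each induces a connected subgraph, and every pair is joined by at least one edge of G. Contracting each set to a single vertex therefore yields K_{4} as a minor, and since treewidth is minor-monotone, tw(G) ≥ tw(K_{4}) = 3. Combining the bounds, tw(G) = 3.

Treewidth 3.
Bags: B1 = {1, 5, 7, 13}  B2 = {1, 5, 9, 13}  B3 = {1, 2, 5, 9}  B4 = {1, 2, 9, 14}  B5 = {2, 4, 9, 14}  B6 = {2, 4, 8, 14}  B7 = {4, 6, 8, 14}  B8 = {4, 6, 8, 11}  B9 = {3, 6, 8, 11}  B10 = {3, 6, 10, 11}  B11 = {0, 3, 10, 11}  B12 = {0, 3, 10, 12}
Tree: B1–B2, B2–B3, B3–B4, B4–B5, B5–B6, B6–B7, B7–B8, B8–B9, B9–B10, B10–B11, B11–B12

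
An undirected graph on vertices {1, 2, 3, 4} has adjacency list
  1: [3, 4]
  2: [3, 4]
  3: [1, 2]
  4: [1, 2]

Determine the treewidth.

2

A width-2 tree decomposition is:
Bags: B1 = {1, 3, 4}  B2 = {2, 3, 4}
Tree: B1–B2
The largest bag has 3 vertices, giving width 2; this decomposition certifies tw(G) ≤ 2. The edges 3–1–4–2–3 form a cycle, so G is not a tree and its treewidth is at least 2. The upper and lower bounds meet at 2, so that is the treewidth.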